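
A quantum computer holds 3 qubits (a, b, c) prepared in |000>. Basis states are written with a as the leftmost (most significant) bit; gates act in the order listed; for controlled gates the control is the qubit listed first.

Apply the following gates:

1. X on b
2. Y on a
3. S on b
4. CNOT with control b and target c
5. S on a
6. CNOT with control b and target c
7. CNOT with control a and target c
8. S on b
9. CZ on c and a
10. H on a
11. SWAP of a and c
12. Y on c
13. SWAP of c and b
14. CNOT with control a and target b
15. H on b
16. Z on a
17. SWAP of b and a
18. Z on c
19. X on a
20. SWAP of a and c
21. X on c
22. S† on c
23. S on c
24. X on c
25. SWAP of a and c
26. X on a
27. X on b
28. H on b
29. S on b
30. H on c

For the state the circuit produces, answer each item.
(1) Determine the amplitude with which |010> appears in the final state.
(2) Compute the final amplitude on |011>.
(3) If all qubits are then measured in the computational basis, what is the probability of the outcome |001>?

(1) |010> carries amplitude 1/2 in the final state.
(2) The final state's coefficient on |011> equals -1/2.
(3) The probability of measuring |001> is 1/4.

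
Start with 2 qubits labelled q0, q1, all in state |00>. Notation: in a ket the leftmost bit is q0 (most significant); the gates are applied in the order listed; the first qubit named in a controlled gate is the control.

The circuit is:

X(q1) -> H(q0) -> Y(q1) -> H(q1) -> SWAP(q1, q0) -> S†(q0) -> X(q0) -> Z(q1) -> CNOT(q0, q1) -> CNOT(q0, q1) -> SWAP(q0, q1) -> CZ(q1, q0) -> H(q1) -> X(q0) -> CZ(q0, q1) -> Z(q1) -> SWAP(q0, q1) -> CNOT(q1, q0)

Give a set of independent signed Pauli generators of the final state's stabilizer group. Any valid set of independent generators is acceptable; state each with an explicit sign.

The final state is stabilized by the group generated by -YZ, -ZX; other independent generating sets are equally valid.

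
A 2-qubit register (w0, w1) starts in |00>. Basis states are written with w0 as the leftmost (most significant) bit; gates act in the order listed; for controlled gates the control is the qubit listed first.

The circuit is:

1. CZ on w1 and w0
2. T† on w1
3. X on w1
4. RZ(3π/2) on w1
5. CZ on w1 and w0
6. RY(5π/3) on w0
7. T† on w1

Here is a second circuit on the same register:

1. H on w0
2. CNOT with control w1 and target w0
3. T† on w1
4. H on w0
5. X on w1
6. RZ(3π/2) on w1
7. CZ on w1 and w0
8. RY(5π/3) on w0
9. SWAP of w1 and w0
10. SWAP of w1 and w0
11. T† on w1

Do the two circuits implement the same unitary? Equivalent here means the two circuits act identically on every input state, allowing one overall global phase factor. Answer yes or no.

Yes — the two circuits implement the same unitary up to a global phase.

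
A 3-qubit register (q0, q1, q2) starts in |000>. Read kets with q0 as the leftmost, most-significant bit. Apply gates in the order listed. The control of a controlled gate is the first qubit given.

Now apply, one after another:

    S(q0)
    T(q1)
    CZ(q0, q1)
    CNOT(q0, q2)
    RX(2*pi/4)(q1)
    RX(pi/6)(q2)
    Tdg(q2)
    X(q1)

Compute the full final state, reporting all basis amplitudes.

The resulting statevector has amplitude I*(-sqrt(3) - 1)/4 on |000>, (-1 + sqrt(3))*exp(3*I*pi/4)/4 on |001>, 1/4 + sqrt(3)/4 on |010>, (1 - sqrt(3))*exp(I*pi/4)/4 on |011>, 0 on |100>, 0 on |101>, 0 on |110>, 0 on |111>.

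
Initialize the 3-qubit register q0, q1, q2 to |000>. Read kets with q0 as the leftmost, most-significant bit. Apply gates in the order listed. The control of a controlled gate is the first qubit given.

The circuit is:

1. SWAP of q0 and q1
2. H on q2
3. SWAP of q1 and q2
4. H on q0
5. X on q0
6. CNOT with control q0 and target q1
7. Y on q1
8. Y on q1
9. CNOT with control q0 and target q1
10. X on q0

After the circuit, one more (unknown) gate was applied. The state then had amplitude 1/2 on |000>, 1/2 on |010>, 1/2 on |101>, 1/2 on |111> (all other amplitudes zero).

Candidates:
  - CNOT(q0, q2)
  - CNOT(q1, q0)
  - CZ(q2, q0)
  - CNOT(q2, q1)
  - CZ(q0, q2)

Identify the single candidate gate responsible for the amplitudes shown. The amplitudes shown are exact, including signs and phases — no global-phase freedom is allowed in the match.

It was CNOT(q0, q2) that produced the state shown. Key observation: steps 5-10 multiply out to the identity, so the circuit reduces to the remaining gates.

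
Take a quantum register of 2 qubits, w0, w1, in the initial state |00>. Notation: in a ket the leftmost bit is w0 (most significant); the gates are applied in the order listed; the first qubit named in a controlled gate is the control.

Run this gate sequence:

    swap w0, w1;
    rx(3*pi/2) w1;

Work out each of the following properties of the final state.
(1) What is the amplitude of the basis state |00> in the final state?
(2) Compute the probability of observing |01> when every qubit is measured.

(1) |00> carries amplitude -sqrt(2)/2 in the final state.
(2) The probability of measuring |01> is 1/2.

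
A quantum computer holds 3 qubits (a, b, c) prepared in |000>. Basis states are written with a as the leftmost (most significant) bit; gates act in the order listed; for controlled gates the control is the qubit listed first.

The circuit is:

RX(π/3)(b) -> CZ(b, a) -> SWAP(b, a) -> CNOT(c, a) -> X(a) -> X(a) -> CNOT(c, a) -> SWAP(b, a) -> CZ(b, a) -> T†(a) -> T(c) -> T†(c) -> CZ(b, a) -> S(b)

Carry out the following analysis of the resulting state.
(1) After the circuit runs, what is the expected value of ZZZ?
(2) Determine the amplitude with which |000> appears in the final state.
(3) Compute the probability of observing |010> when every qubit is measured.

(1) The observable ZZZ averages to 1/2. Key observation: steps 2-9 multiply out to the identity, so the circuit reduces to the remaining gates.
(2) |000> carries amplitude sqrt(3)/2 in the final state.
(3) The probability of measuring |010> is 1/4.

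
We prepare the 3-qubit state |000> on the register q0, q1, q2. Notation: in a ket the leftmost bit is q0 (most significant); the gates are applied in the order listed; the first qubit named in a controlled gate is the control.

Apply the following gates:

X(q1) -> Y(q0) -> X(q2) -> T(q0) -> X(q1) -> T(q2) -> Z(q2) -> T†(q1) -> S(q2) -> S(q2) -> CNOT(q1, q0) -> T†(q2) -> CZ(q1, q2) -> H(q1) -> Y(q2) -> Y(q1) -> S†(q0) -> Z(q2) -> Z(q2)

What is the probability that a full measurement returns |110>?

The probability of measuring |110> is 1/2.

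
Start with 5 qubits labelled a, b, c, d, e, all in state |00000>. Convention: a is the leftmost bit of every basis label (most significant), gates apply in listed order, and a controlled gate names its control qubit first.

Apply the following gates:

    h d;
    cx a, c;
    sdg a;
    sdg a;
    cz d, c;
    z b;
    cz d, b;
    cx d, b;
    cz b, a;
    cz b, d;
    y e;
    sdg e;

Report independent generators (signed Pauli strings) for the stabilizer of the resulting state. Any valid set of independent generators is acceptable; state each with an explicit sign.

One valid set of independent stabilizer generators is -IXIXI, +ZIIII, +IZIZI, +IIZII, -IIIIZ (any independent generating set of the same group is equally correct).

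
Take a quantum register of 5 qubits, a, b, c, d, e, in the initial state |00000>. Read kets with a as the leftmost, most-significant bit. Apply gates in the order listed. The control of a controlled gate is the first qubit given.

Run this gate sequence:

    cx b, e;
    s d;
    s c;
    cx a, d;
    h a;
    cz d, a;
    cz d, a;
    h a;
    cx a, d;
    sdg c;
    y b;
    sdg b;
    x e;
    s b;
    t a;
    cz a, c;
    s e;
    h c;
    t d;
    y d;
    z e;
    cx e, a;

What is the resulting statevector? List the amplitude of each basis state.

The final amplitudes are sqrt(2)*I/2 on |11011>, sqrt(2)*I/2 on |11111>, and 0 on every other basis state.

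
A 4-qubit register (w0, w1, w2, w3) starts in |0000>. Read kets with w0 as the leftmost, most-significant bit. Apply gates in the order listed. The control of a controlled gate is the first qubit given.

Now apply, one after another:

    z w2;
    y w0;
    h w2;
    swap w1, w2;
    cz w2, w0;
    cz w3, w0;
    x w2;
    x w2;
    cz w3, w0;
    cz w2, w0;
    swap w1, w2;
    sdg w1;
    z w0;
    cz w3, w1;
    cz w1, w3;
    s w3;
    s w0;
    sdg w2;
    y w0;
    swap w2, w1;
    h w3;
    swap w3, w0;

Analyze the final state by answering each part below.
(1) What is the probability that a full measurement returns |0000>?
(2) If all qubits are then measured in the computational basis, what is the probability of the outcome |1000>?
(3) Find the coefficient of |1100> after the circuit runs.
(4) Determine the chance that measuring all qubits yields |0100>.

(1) The probability of measuring |0000> is 1/4. Key observation: gates 4-11 undo each other exactly, leaving only the rest of the circuit to track.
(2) The probability of measuring |1000> is 1/4.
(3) The final state's coefficient on |1100> equals -1/2.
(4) The probability of measuring |0100> is 1/4.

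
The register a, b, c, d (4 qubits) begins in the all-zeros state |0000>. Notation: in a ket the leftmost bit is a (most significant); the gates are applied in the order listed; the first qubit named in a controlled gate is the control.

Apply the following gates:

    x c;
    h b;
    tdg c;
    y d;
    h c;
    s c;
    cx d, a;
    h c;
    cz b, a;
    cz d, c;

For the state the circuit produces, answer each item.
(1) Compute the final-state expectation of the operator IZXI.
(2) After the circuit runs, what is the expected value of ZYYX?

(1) The observable IZXI averages to 0.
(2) The observable ZYYX averages to 0.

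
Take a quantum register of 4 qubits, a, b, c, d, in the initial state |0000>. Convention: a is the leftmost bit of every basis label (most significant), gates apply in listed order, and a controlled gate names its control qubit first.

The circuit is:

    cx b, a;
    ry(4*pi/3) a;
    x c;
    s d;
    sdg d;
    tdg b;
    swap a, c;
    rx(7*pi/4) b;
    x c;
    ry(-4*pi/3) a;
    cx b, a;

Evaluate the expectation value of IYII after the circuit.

The observable IYII averages to -sqrt(6)/4.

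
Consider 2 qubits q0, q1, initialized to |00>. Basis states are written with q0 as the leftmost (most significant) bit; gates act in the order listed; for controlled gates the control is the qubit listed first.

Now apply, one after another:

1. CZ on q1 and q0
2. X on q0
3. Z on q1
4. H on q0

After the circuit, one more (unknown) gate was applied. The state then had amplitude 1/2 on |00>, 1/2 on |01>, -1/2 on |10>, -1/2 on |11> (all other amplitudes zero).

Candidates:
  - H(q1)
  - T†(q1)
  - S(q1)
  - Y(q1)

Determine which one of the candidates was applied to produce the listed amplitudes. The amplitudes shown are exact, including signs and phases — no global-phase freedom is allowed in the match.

The unique candidate consistent with the amplitudes is H(q1).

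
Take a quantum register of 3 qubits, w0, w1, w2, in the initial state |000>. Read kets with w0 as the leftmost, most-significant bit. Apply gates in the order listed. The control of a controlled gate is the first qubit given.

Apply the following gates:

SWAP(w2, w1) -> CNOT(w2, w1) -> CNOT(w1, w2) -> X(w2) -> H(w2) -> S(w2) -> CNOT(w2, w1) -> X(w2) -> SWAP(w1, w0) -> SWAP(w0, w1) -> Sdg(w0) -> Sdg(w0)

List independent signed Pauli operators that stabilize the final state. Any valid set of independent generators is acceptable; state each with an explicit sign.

One valid set of independent stabilizer generators is +IXY, +ZII, -IZZ (any independent generating set of the same group is equally correct).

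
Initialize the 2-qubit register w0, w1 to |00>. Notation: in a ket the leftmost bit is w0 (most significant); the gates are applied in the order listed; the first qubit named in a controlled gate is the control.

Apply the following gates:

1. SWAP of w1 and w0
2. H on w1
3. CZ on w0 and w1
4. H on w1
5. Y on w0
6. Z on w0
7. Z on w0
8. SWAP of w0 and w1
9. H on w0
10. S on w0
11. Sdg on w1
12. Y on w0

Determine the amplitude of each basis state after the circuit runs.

The resulting statevector has amplitude 0 on |00>, sqrt(2)/2 on |01>, 0 on |10>, sqrt(2)*I/2 on |11>.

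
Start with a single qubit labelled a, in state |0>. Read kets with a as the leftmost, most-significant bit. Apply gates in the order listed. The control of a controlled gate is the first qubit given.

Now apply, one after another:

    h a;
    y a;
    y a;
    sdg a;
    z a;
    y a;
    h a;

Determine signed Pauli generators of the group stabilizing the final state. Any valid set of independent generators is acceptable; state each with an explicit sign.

The stabilizer group can be generated by -Y, among other valid generating sets.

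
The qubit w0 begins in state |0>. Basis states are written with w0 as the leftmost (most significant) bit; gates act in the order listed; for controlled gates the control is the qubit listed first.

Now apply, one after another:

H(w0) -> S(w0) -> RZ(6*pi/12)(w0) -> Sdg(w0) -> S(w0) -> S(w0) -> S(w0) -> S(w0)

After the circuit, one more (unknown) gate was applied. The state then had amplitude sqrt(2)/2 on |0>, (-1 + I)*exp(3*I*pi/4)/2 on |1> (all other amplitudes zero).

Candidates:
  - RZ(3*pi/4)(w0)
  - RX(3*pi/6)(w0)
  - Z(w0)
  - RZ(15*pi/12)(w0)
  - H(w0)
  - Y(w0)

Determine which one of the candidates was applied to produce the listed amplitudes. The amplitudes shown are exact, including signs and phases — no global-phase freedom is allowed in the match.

The applied gate was H(w0). Key observation: the block from step 5 through step 8 cancels to the identity and can be dropped.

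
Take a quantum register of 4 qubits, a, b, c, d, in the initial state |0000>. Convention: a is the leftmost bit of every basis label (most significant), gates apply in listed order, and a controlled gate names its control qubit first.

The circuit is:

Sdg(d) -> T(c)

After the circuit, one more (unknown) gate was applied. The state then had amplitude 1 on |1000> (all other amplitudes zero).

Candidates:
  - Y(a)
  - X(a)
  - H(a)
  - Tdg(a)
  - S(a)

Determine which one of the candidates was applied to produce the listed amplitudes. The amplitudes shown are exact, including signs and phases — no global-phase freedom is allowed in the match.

The unique candidate consistent with the amplitudes is X(a).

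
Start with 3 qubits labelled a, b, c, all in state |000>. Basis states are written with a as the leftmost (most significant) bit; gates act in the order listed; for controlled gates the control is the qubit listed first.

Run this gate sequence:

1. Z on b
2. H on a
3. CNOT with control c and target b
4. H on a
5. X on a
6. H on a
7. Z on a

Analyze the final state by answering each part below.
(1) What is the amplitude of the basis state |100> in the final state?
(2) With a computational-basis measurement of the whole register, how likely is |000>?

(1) The amplitude on |100> is sqrt(2)/2. Key observation: the block from step 4 through step 7 cancels to the identity and can be dropped.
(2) Outcome |000> occurs with probability 1/2.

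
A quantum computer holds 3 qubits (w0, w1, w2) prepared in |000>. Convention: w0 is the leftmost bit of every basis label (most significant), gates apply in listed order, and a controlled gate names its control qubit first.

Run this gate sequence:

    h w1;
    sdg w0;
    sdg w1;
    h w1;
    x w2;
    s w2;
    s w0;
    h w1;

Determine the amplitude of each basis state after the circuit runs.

The final amplitudes are sqrt(2)*I/2 on |001>, sqrt(2)/2 on |011>, and 0 on every other basis state.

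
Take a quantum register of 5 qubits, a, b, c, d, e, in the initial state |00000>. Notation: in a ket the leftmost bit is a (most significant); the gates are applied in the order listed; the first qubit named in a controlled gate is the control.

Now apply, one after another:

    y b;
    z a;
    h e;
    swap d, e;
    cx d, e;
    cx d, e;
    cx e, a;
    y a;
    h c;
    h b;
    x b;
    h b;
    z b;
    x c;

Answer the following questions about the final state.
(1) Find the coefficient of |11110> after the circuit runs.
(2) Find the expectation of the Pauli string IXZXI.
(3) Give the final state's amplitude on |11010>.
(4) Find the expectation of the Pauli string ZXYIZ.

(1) |11110> carries amplitude -1/2 in the final state. Key observation: steps 10-13 multiply out to the identity, so the circuit reduces to the remaining gates.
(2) The expectation value of IXZXI is 0.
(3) |11010> carries amplitude -1/2 in the final state.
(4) In the final state, ZXYIZ has expectation 0.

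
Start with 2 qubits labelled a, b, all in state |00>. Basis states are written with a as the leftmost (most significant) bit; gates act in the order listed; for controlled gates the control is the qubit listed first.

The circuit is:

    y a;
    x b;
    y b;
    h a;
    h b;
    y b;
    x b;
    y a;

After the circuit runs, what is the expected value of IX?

The expectation value of IX is -1.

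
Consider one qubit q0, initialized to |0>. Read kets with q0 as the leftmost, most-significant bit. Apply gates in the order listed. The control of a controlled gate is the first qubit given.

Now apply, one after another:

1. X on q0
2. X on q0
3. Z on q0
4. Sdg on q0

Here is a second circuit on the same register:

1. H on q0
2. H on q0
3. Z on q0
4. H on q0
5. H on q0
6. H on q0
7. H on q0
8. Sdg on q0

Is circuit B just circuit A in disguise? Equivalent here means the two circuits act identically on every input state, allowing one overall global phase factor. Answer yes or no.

Yes: on every input state the two circuits agree up to one overall phase factor.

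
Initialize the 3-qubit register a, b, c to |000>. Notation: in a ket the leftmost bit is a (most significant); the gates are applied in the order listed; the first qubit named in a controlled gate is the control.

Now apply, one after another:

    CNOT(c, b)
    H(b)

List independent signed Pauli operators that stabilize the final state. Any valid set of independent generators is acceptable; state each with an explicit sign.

One valid set of independent stabilizer generators is +IXI, +ZII, +IIZ (any independent generating set of the same group is equally correct).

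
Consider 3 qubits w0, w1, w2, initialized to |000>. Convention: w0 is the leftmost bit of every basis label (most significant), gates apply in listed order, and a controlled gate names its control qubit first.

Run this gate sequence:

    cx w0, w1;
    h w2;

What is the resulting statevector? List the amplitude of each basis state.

After the circuit, the state carries amplitude sqrt(2)/2 on |000>, sqrt(2)/2 on |001>, and 0 on every other basis state.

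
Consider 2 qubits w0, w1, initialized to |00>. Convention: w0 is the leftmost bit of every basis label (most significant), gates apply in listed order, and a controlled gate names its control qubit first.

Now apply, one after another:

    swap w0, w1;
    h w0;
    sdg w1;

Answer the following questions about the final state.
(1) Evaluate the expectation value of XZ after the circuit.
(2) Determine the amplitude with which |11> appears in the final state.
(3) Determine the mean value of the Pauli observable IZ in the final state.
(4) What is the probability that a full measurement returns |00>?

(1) In the final state, XZ has expectation 1.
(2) The amplitude on |11> is 0.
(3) The expectation value of IZ is 1.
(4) A full measurement returns |00> with probability 1/2.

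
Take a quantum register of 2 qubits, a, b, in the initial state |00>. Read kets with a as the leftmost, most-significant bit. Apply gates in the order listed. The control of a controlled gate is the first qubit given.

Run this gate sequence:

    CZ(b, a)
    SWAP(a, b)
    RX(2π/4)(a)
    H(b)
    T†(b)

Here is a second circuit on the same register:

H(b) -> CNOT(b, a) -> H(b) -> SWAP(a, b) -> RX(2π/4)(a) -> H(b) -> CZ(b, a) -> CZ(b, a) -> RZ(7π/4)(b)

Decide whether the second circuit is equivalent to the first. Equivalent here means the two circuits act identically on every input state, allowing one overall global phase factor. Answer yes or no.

No: there is an input state on which the two circuits produce genuinely different outputs (not merely differing by a phase).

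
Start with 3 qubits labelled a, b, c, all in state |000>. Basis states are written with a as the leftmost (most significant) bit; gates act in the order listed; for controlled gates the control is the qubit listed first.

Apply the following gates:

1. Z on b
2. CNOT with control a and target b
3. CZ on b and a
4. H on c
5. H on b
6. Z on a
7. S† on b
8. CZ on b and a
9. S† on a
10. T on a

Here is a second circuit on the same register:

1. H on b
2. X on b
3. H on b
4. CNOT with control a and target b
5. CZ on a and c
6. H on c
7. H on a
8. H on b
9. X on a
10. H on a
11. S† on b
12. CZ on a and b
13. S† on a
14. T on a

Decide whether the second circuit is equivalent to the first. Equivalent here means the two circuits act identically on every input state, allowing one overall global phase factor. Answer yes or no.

No — the two circuits implement different unitaries, even allowing a global phase.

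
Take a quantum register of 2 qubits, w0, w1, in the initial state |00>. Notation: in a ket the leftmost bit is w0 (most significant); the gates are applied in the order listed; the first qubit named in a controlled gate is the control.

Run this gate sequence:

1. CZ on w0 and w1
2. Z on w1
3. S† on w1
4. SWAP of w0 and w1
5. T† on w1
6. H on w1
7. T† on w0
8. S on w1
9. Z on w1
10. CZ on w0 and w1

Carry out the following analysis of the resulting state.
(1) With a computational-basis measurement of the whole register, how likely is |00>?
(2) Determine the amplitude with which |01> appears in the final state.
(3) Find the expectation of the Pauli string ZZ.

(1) The probability of measuring |00> is 1/2.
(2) |01> carries amplitude -sqrt(2)*I/2 in the final state.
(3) In the final state, ZZ has expectation 0.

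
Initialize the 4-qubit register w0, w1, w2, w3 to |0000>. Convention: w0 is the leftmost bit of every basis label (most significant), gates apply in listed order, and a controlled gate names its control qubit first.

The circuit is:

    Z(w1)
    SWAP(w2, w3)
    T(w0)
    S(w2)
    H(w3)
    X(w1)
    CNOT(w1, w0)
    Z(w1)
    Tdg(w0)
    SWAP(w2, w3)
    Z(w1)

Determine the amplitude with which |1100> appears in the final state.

The amplitude on |1100> is -sqrt(2)*exp(3*I*pi/4)/2.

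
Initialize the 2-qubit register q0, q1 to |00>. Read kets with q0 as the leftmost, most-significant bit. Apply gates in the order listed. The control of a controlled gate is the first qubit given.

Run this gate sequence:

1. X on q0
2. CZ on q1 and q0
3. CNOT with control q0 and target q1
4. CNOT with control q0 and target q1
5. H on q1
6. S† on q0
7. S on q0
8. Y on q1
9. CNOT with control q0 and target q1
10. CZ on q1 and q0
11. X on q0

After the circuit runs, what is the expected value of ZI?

The observable ZI averages to 1.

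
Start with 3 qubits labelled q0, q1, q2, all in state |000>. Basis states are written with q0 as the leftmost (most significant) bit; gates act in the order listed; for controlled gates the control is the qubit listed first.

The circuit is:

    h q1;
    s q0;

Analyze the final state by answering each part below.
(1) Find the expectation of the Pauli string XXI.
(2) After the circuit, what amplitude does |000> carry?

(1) In the final state, XXI has expectation 0.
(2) The amplitude on |000> is sqrt(2)/2.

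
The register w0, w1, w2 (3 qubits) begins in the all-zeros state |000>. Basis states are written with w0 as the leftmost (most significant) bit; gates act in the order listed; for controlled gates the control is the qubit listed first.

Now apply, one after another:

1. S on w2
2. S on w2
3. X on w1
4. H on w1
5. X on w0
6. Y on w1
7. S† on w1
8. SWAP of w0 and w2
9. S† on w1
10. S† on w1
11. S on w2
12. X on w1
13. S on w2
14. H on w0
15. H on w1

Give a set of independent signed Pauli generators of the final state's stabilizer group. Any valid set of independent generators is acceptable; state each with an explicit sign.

The final state is stabilized by the group generated by +XII, +IYI, -IIZ; other independent generating sets are equally valid.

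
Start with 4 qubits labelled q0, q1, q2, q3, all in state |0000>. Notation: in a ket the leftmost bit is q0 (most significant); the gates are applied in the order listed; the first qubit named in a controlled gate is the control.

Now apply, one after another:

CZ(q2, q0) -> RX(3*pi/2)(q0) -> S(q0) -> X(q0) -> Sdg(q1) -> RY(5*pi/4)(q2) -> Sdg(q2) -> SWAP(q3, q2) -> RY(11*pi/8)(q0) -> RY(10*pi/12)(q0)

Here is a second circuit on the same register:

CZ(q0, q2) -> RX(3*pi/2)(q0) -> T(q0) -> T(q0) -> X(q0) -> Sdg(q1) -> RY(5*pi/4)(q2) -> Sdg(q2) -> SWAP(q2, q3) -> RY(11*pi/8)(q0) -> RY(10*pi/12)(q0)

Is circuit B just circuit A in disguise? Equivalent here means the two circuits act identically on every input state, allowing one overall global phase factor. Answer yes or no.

Yes — the two circuits implement the same unitary up to a global phase.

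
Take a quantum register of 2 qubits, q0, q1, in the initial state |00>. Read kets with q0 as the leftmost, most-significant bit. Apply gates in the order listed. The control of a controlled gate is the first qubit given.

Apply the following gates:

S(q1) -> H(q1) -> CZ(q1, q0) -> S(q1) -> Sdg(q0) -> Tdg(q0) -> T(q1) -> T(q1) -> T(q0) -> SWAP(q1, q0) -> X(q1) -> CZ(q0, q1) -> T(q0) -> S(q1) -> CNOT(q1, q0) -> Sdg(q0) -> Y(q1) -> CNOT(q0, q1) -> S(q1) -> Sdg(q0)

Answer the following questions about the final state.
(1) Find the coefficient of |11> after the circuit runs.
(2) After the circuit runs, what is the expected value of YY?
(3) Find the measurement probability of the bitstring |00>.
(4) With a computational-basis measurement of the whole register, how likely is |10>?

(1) The amplitude on |11> is -sqrt(2)*I/2.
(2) The observable YY averages to sqrt(2)/2.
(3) Outcome |00> occurs with probability 1/2.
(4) Outcome |10> occurs with probability 0.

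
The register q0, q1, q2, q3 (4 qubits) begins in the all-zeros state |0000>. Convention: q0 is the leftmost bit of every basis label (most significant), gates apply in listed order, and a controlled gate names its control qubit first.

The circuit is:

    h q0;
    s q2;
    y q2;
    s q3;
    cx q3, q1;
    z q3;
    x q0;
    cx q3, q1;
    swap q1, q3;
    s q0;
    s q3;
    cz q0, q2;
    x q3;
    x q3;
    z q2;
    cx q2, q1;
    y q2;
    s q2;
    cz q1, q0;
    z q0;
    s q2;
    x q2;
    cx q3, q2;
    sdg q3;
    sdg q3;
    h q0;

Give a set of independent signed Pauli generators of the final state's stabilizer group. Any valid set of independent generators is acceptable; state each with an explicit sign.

The stabilizer group can be generated by +YIII, -IZII, -IIZI, +IIIZ, among other valid generating sets.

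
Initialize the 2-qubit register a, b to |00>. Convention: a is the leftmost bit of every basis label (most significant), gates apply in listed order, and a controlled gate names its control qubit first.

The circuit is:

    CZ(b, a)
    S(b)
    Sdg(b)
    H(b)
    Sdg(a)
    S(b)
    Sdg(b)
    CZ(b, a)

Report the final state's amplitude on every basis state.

The resulting statevector has amplitude sqrt(2)/2 on |00>, sqrt(2)/2 on |01>, 0 on |10>, 0 on |11>.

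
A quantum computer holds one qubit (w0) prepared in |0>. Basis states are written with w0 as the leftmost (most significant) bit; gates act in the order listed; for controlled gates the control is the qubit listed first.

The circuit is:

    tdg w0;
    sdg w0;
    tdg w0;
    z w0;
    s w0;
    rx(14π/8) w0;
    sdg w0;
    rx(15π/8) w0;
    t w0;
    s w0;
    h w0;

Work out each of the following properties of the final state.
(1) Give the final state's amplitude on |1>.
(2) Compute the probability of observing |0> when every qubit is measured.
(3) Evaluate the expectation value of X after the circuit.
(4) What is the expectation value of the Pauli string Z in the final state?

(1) The amplitude on |1> is sqrt(2)*sqrt(sqrt(2)/4 + 1/2)*cos(pi/16)/2 - sqrt(2)*I*sqrt(1/2 - sqrt(2)/4)*exp(I*pi/4)*cos(pi/16)/2 + sqrt(2)*I*sqrt(1/2 - sqrt(2)/4)*sin(pi/16)/2 + sqrt(2)*sqrt(sqrt(2)/4 + 1/2)*exp(I*pi/4)*sin(pi/16)/2.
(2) The probability of measuring |0> is sin(pi/16)**2/2 + cos(pi/16)**2/2 - I*sqrt(1/2 - sqrt(2)/4)*sqrt(sqrt(2)/4 + 1/2)*exp(-I*pi/4)*cos(pi/16)**2/2 - sqrt(2)*exp(I*pi/4)*sin(pi/16)*cos(pi/16)/4 - I*sqrt(1/2 - sqrt(2)/4)*sqrt(sqrt(2)/4 + 1/2)*exp(-I*pi/4)*sin(pi/16)**2/2 + I*sqrt(1/2 - sqrt(2)/4)*sqrt(sqrt(2)/4 + 1/2)*exp(I*pi/4)*sin(pi/16)**2/2 - sqrt(2)*exp(-I*pi/4)*sin(pi/16)*cos(pi/16)/4 + I*sqrt(1/2 - sqrt(2)/4)*sqrt(sqrt(2)/4 + 1/2)*exp(I*pi/4)*cos(pi/16)**2/2.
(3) The observable X averages to sqrt(2*sqrt(2) + 4)/4.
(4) In the final state, Z has expectation -I*sqrt(1/2 - sqrt(2)/4)*sqrt(sqrt(2)/4 + 1/2)*exp(-I*pi/4)*cos(pi/16)**2 - sqrt(2)*exp(I*pi/4)*sin(pi/16)*cos(pi/16)/2 - I*sqrt(1/2 - sqrt(2)/4)*sqrt(sqrt(2)/4 + 1/2)*exp(-I*pi/4)*sin(pi/16)**2 + I*sqrt(1/2 - sqrt(2)/4)*sqrt(sqrt(2)/4 + 1/2)*exp(I*pi/4)*sin(pi/16)**2 - sqrt(2)*exp(-I*pi/4)*sin(pi/16)*cos(pi/16)/2 + I*sqrt(1/2 - sqrt(2)/4)*sqrt(sqrt(2)/4 + 1/2)*exp(I*pi/4)*cos(pi/16)**2.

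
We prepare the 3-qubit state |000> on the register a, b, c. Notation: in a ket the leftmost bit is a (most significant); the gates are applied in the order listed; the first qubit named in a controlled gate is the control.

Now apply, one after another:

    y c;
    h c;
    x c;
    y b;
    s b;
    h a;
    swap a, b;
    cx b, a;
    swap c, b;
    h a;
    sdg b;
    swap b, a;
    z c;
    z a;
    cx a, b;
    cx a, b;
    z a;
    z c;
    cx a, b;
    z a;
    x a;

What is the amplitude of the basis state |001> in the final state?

|001> carries amplitude sqrt(2)/4 in the final state.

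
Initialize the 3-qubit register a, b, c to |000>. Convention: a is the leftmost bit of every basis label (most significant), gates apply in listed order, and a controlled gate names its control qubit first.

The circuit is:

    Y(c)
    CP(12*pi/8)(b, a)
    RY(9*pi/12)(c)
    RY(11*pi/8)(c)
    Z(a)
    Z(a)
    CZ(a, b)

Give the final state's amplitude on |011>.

The final state's coefficient on |011> equals 0.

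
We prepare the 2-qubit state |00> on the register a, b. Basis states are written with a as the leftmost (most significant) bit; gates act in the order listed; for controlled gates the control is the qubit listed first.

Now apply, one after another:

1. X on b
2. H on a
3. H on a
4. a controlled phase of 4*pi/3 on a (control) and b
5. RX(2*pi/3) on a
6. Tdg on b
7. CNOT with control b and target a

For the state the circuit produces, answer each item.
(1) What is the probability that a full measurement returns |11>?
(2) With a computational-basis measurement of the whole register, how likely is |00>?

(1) Outcome |11> occurs with probability 1/4.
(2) Outcome |00> occurs with probability 0.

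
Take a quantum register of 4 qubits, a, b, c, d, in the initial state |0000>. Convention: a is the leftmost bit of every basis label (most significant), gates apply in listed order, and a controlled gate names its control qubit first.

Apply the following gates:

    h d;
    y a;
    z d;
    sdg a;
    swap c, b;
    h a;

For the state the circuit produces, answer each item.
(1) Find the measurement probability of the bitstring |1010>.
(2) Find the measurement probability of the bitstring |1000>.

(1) The probability of measuring |1010> is 0.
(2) The probability of measuring |1000> is 1/4.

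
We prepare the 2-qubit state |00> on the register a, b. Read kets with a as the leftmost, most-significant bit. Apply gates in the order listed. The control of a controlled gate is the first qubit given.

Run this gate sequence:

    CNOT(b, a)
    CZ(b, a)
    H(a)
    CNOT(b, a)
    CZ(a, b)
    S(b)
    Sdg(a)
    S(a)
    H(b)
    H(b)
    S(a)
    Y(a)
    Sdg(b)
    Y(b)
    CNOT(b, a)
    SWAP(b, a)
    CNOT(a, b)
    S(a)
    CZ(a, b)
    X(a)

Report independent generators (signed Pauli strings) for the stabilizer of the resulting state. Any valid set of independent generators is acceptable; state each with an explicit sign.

The final state is stabilized by the group generated by -IY, +ZI; other independent generating sets are equally valid.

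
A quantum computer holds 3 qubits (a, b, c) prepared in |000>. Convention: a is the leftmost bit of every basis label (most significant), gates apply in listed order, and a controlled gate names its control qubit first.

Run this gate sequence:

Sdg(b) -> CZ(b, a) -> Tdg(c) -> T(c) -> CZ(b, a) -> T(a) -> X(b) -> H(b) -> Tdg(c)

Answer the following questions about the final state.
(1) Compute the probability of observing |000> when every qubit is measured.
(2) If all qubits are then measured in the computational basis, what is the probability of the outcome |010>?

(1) The probability of measuring |000> is 1/2. Key observation: the block from step 2 through step 5 cancels to the identity and can be dropped.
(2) Outcome |010> occurs with probability 1/2.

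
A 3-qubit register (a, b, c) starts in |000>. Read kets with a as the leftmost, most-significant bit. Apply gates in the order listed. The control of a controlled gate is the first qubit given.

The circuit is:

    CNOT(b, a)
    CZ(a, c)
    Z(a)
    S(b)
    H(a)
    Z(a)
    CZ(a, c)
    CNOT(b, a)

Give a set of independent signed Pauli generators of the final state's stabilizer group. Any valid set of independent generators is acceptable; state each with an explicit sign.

The final state is stabilized by the group generated by -XII, +IZI, +IIZ; other independent generating sets are equally valid.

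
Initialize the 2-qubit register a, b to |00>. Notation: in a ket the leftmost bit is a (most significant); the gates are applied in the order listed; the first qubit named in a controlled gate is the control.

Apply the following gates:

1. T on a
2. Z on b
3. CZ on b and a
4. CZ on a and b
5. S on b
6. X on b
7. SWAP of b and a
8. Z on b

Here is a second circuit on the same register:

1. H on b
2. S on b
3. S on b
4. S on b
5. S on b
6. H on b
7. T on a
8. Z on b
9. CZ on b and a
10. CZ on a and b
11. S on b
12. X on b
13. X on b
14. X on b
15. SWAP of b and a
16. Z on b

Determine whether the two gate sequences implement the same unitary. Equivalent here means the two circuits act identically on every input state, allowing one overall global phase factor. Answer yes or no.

Yes: on every input state the two circuits agree up to one overall phase factor.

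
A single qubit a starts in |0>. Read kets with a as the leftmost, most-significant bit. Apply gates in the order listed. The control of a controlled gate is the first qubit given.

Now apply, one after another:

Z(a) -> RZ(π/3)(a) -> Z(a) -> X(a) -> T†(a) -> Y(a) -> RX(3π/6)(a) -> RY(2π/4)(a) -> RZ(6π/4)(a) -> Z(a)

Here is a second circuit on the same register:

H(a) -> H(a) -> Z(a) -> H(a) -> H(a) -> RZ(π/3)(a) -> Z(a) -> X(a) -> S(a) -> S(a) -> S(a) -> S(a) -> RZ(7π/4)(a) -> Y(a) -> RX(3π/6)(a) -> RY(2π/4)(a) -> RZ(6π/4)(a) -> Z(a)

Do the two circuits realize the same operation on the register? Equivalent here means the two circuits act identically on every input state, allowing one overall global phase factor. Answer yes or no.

Yes: on every input state the two circuits agree up to one overall phase factor.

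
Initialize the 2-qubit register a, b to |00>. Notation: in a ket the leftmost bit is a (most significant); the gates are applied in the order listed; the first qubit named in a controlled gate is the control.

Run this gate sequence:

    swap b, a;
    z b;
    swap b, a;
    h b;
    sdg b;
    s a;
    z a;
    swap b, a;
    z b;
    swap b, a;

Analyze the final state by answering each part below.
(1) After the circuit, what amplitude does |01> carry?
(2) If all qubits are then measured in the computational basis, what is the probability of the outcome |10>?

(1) The final state's coefficient on |01> equals -sqrt(2)*I/2.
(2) A full measurement returns |10> with probability 0.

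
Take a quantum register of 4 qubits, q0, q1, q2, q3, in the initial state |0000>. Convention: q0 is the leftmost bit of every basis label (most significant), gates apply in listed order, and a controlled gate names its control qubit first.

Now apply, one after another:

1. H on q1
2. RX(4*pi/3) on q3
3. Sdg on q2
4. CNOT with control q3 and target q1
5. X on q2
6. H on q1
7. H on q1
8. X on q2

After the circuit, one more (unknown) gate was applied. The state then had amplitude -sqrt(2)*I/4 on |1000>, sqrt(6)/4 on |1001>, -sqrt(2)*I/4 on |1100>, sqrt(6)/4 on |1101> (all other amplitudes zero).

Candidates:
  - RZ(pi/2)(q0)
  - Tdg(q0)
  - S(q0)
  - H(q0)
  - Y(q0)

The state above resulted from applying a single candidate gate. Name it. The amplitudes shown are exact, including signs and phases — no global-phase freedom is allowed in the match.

The applied gate was Y(q0). Key observation: gates 5-8 undo each other exactly, leaving only the rest of the circuit to track.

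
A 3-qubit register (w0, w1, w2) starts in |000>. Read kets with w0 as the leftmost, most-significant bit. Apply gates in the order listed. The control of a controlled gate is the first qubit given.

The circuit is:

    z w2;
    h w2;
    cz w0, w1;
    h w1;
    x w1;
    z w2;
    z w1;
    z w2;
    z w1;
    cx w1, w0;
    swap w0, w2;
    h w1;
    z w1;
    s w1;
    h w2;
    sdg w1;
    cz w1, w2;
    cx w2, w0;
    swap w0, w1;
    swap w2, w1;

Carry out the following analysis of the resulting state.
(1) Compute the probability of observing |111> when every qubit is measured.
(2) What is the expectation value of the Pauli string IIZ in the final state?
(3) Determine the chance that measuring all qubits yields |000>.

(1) The probability of measuring |111> is 1/4.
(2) The expectation value of IIZ is 0.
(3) Outcome |000> occurs with probability 1/4.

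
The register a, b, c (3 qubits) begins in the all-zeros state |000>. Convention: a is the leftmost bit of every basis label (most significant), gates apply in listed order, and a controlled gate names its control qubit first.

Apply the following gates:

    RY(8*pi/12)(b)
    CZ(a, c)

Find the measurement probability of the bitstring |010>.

The probability of measuring |010> is 3/4.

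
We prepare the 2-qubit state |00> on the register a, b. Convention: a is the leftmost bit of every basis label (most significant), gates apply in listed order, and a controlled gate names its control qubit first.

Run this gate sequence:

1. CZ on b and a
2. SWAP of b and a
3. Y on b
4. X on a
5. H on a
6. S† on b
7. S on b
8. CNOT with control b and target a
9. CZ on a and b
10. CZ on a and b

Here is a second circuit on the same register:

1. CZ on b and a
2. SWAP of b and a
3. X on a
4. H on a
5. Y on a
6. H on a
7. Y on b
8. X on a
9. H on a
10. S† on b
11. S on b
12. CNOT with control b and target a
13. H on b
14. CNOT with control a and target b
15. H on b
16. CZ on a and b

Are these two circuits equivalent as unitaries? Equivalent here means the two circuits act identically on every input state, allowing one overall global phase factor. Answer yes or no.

No: there is an input state on which the two circuits produce genuinely different outputs (not merely differing by a phase).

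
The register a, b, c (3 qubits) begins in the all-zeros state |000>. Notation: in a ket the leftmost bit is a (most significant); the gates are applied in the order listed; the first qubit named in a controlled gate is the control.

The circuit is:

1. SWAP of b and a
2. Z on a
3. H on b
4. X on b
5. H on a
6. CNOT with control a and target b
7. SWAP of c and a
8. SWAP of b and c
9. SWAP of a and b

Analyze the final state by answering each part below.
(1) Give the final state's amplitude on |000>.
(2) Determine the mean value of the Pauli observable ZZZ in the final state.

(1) |000> carries amplitude 1/2 in the final state.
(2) The observable ZZZ averages to 0.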